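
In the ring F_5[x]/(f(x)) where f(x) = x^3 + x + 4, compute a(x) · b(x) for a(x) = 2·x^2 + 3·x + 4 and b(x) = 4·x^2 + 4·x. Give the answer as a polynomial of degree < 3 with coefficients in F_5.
Multiply as integer polynomials: a · b = 8·x^4 + 20·x^3 + 28·x^2 + 16·x. Reducing coefficients mod 5: a · b ≡ 3·x^4 + 3·x^2 + x. Now divide by f(x) = x^3 + x + 4 in F_5[x], eliminating the leading term at each step:
  leading term 3·x^4: subtract (3·x)·f(x) = 3·x^4 + 3·x^2 + 2·x, leaving 4·x (coefficients mod 5)
The degree is now < 3, so this is the remainder. Hence a · b ≡ 4·x in F_5[x]/(f).

Final answer: a · b ≡ 4·x (mod f(x))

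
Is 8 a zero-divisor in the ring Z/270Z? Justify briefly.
gcd(8, 270) = 2 > 1, so 8 is not a unit in Z/270Z. In Z/nZ every nonzero non-unit is a zero-divisor: explicitly, take b = 270/gcd = 135 ≠ 0 (mod 270); then 8·135 = 1080 = 4·270, i.e. 8·135 ≡ 0 (mod 270). So 8 is a zero-divisor.

Final answer: YES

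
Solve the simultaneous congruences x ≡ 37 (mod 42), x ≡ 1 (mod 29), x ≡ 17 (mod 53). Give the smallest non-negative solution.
x ≡ 26623 (mod 64554); the representative in [0, 64554) is 26623

The moduli 42, 29, 53 are pairwise coprime, so by the CRT there is a unique solution mod 42·29·53 = 64554.
Solve by successive substitution. Start with x ≡ 37 (mod 42).
  Combine with x ≡ 1 (mod 29): write x = 37 + 42·t and require 37 + 42·t ≡ 1 (mod 29), i.e. 42·t ≡ 1 − 37 ≡ 22 (mod 29). Since 42^(−1) ≡ 9 (mod 29) (42 ≡ 13 (mod 29)), t ≡ 9·22 ≡ 24 (mod 29). So x ≡ 37 + 42·24 = 1045 (mod 1218).
  Combine with x ≡ 17 (mod 53): write x = 1045 + 1218·t and require 1045 + 1218·t ≡ 17 (mod 53), i.e. 1218·t ≡ 17 − 1045 ≡ 32 (mod 53). Since 1218^(−1) ≡ 52 (mod 53) (1218 ≡ 52 (mod 53)), t ≡ 52·32 ≡ 21 (mod 53). So x ≡ 1045 + 1218·21 = 26623 (mod 64554).
Unique solution in [0, 64554): x = 26623.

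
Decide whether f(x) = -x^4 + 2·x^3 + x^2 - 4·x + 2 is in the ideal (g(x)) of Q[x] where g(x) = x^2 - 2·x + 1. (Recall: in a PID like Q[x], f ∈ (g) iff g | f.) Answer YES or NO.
YES

In Q[x] the ideal (g) consists of all multiples of g, so f ∈ (g) iff g | f, i.e. iff the remainder of f on division by g is 0. Divide f by g (g is monic, so eliminate the leading term of the running remainder at each step):
  leading term -x^4: subtract (-x^2)·g(x) = -x^4 + 2·x^3 - x^2, leaving 2·x^2 - 4·x + 2
  leading term 2·x^2: subtract (2)·g(x) = 2·x^2 - 4·x + 2, leaving 0
The remainder is 0, so f(x) = g(x) · h(x) with h(x) = 2 - x^2. Hence g | f, i.e. f ∈ (g).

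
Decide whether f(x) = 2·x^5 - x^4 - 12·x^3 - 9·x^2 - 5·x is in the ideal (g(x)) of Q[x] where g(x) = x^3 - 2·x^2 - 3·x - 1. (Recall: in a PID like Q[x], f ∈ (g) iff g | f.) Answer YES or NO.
NO

In Q[x] the ideal (g) consists of all multiples of g, so f ∈ (g) iff g | f, i.e. iff the remainder of f on division by g is 0. Divide f by g (g is monic, so eliminate the leading term of the running remainder at each step):
  leading term 2·x^5: subtract (2·x^2)·g(x) = 2·x^5 - 4·x^4 - 6·x^3 - 2·x^2, leaving 3·x^4 - 6·x^3 - 7·x^2 - 5·x
  leading term 3·x^4: subtract (3·x)·g(x) = 3·x^4 - 6·x^3 - 9·x^2 - 3·x, leaving 2·x^2 - 2·x
The remainder r(x) = 2·x^2 - 2·x ≠ 0 (and deg r < deg g), so g ∤ f, i.e. f ∉ (g).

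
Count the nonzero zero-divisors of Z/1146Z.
In Z/1146Z each nonzero element is either a unit (gcd with 1146 is 1) or a zero-divisor (gcd > 1). The number of units is φ(1146): factorise 1146 = 2 · 3 · 191, so φ(1146) = (2 − 1) · (3 − 1) · (191 − 1) = 1 · 2 · 190 = 380. The nonzero elements number 1146 − 1 = 1145. Hence the nonzero zero-divisors number 1145 − 380 = 765.

Final answer: Z/1146Z has 765 nonzero zero-divisors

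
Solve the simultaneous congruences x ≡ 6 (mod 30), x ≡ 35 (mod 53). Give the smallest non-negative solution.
x ≡ 936 (mod 1590); the representative in [0, 1590) is 936

The moduli 30, 53 are pairwise coprime, so by the CRT there is a unique solution mod 30·53 = 1590.
Solve by successive substitution. Start with x ≡ 6 (mod 30).
  Combine with x ≡ 35 (mod 53): write x = 6 + 30·t and require 6 + 30·t ≡ 35 (mod 53), i.e. 30·t ≡ 35 − 6 ≡ 29 (mod 53). Since 30^(−1) ≡ 23 (mod 53), t ≡ 23·29 ≡ 31 (mod 53). So x ≡ 6 + 30·31 = 936 (mod 1590).
Unique solution in [0, 1590): x = 936.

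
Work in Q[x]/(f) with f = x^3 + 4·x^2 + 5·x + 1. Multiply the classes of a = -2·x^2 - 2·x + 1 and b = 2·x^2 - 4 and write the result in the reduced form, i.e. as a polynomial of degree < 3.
a · b ≡ -18·x^2 - 48·x - 16 (mod f(x))

First multiply in Q[x] without reducing: a · b = -4·x^4 - 4·x^3 + 10·x^2 + 8·x - 4. Now divide by f(x) = x^3 + 4·x^2 + 5·x + 1, eliminating the leading term at each step:
  leading term -4·x^4: subtract (-4·x)·f(x) = -4·x^4 - 16·x^3 - 20·x^2 - 4·x, leaving 12·x^3 + 30·x^2 + 12·x - 4
  leading term 12·x^3: subtract (12)·f(x) = 12·x^3 + 48·x^2 + 60·x + 12, leaving -18·x^2 - 48·x - 16
The degree is now < 3, so this is the remainder. Hence a · b ≡ -18·x^2 - 48·x - 16 in Q[x]/(f).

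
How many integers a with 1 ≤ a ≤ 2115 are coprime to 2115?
The number of a ∈ {1, ..., 2115} with gcd(a, 2115) = 1 is by definition Euler's totient φ(2115). φ is multiplicative, with φ(p^e) = p^e − p^(e−1). Factorise 2115 = 3^2 · 5 · 47. Then
  φ(2115) = (3^2 − 3^1) · (5 − 1) · (47 − 1) = 6 · 4 · 46 = 1104.
So there are 1104 such integers.

Final answer: 1104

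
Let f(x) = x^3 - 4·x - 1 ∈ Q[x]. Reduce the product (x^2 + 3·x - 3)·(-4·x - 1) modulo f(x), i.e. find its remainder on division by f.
a · b ≡ -13·x^2 - 7·x - 1 (mod f(x))

First multiply in Q[x] without reducing: a · b = -4·x^3 - 13·x^2 + 9·x + 3. Now divide by f(x) = x^3 - 4·x - 1, eliminating the leading term at each step:
  leading term -4·x^3: subtract (-4)·f(x) = -4·x^3 + 16·x + 4, leaving -13·x^2 - 7·x - 1
The degree is now < 3, so this is the remainder. Hence a · b ≡ -13·x^2 - 7·x - 1 in Q[x]/(f).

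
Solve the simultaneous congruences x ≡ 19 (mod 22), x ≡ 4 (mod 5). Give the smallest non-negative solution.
The moduli 22, 5 are pairwise coprime, so by the CRT there is a unique solution mod 22·5 = 110.
Solve by successive substitution. Start with x ≡ 19 (mod 22).
  Combine with x ≡ 4 (mod 5): write x = 19 + 22·t and require 19 + 22·t ≡ 4 (mod 5), i.e. 22·t ≡ 4 − 19 ≡ 0 (mod 5). Since 22^(−1) ≡ 3 (mod 5) (22 ≡ 2 (mod 5)), t ≡ 3·0 ≡ 0 (mod 5). So x ≡ 19 + 22·0 = 19 (mod 110).
Unique solution in [0, 110): x = 19.

Final answer: x ≡ 19 (mod 110); the representative in [0, 110) is 19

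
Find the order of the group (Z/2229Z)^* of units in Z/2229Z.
|(Z/2229Z)^*| = 1484

(Z/2229Z)^* consists of the classes a with gcd(a, 2229) = 1, so its order is φ(2229). φ is multiplicative, with φ(p^e) = p^e − p^(e−1). Factorise 2229 = 3 · 743. Then
  φ(2229) = (3 − 1) · (743 − 1) = 2 · 742 = 1484.
Thus |(Z/2229Z)^*| = 1484.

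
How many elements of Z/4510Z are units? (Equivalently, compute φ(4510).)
An element a ∈ Z/4510Z is a unit iff gcd(a, 4510) = 1, so the number of units is φ(4510). φ is multiplicative, with φ(p^e) = p^e − p^(e−1). Factorise 4510 = 2 · 5 · 11 · 41. Then
  φ(4510) = (2 − 1) · (5 − 1) · (11 − 1) · (41 − 1) = 1 · 4 · 10 · 40 = 1600.

Final answer: Z/4510Z has φ(4510) = 1600 units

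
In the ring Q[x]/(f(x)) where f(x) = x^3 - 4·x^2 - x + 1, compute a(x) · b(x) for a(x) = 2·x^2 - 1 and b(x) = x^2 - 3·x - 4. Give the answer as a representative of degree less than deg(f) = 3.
First multiply in Q[x] without reducing: a · b = 2·x^4 - 6·x^3 - 9·x^2 + 3·x + 4. Now divide by f(x) = x^3 - 4·x^2 - x + 1, eliminating the leading term at each step:
  leading term 2·x^4: subtract (2·x)·f(x) = 2·x^4 - 8·x^3 - 2·x^2 + 2·x, leaving 2·x^3 - 7·x^2 + x + 4
  leading term 2·x^3: subtract (2)·f(x) = 2·x^3 - 8·x^2 - 2·x + 2, leaving x^2 + 3·x + 2
The degree is now < 3, so this is the remainder. Hence a · b ≡ x^2 + 3·x + 2 in Q[x]/(f).

Final answer: a · b ≡ x^2 + 3·x + 2 (mod f(x))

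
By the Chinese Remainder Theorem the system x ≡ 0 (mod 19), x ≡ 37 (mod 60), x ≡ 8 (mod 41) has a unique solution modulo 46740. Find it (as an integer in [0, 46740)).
x ≡ 16777 (mod 46740); the representative in [0, 46740) is 16777

The moduli 19, 60, 41 are pairwise coprime, so by the CRT there is a unique solution mod 19·60·41 = 46740.
Solve by successive substitution. Start with x ≡ 0 (mod 19).
  Combine with x ≡ 37 (mod 60): write x = 19·t and require 19·t ≡ 37 (mod 60). Since 19^(−1) ≡ 19 (mod 60), t ≡ 19·37 ≡ 43 (mod 60). So x ≡ 19·43 = 817 (mod 1140).
  Combine with x ≡ 8 (mod 41): write x = 817 + 1140·t and require 817 + 1140·t ≡ 8 (mod 41), i.e. 1140·t ≡ 8 − 817 ≡ 11 (mod 41). Since 1140^(−1) ≡ 5 (mod 41) (1140 ≡ 33 (mod 41)), t ≡ 5·11 ≡ 14 (mod 41). So x ≡ 817 + 1140·14 = 16777 (mod 46740).
Unique solution in [0, 46740): x = 16777.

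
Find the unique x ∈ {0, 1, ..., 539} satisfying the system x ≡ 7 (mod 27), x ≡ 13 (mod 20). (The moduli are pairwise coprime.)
x ≡ 493 (mod 540); the representative in [0, 540) is 493

The moduli 27, 20 are pairwise coprime, so by the CRT there is a unique solution mod 27·20 = 540.
Solve by successive substitution. Start with x ≡ 7 (mod 27).
  Combine with x ≡ 13 (mod 20): write x = 7 + 27·t and require 7 + 27·t ≡ 13 (mod 20), i.e. 27·t ≡ 13 − 7 ≡ 6 (mod 20). Since 27^(−1) ≡ 3 (mod 20) (27 ≡ 7 (mod 20)), t ≡ 3·6 ≡ 18 (mod 20). So x ≡ 7 + 27·18 = 493 (mod 540).
Unique solution in [0, 540): x = 493.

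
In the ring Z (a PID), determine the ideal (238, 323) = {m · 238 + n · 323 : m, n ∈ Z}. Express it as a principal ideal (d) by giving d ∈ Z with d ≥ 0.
(238, 323) = (17); d = 17

In the PID Z, (a, b) is generated by gcd(a, b). Compute gcd(323, 238) with the extended Euclidean algorithm, tracking rows (r, s, t) with s·323 + t·238 = r:
  row A: (323, 1, 0)   [1·323 + 0·238 = 323]
  row B: (238, 0, 1)   [0·323 + 1·238 = 238]
  323 = 1·238 + 85   → row C = row A − 1·row B = (85, 1, −1)   [check: 1·323 − 1·238 = 85]
  238 = 2·85 + 68   → row D = row B − 2·row C = (68, −2, 3)   [check: −2·323 + 3·238 = 68]
  85 = 1·68 + 17   → row E = row C − 1·row D = (17, 3, −4)   [check: 3·323 − 4·238 = 17]
  68 = 4·17 + 0   → remainder 0, stop. gcd = 17 (last nonzero row E).
So gcd(238, 323) = 17, with Bézout identity 3·323 − 4·238 = 17. Containment (⊇): the Bézout identity exhibits 17 as an element of (238, 323), giving (17) ⊆ (238, 323). Containment (⊆): since 17 | 238 and 17 | 323 (238 = 17·14, 323 = 17·19), every Z-linear combination of 238 and 323 is divisible by 17, so (238, 323) ⊆ (17). Therefore (238, 323) = (17), d = 17.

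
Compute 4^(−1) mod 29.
4^(−1) ≡ 22 (mod 29)

Apply the extended Euclidean algorithm to (29, 4), tracking rows (r, s, t) with s·29 + t·4 = r. Each division r_prev = q·r_cur + r_new produces the new row as (previous row) − q·(current row):
  row A: (29, 1, 0)   [1·29 + 0·4 = 29]
  row B: (4, 0, 1)   [0·29 + 1·4 = 4]
  29 = 7·4 + 1   → row C = row A − 7·row B = (1, 1, −7)   [check: 1·29 − 7·4 = 1]
  4 = 4·1 + 0   → remainder 0, stop. gcd = 1 (last nonzero row C).
The gcd is 1, so 4 is invertible mod 29. The last nonzero row gives 1·29 − 7·4 = 1, so t = −7. So 4^(−1) ≡ −7 ≡ 22 (mod 29). Verify: 4 · 22 = 88 ≡ 1 (mod 29). ✓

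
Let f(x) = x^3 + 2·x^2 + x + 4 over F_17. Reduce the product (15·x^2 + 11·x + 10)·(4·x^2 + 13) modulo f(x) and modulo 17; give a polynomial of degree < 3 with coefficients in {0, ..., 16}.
Multiply as integer polynomials: a · b = 60·x^4 + 44·x^3 + 235·x^2 + 143·x + 130. Reducing coefficients mod 17: a · b ≡ 9·x^4 + 10·x^3 + 14·x^2 + 7·x + 11. Now divide by f(x) = x^3 + 2·x^2 + x + 4 in F_17[x], eliminating the leading term at each step:
  leading term 9·x^4: subtract (9·x)·f(x) = 9·x^4 + x^3 + 9·x^2 + 2·x, leaving 9·x^3 + 5·x^2 + 5·x + 11 (coefficients mod 17)
  leading term 9·x^3: subtract (9)·f(x) = 9·x^3 + x^2 + 9·x + 2, leaving 4·x^2 + 13·x + 9 (coefficients mod 17)
The degree is now < 3, so this is the remainder. Hence a · b ≡ 4·x^2 + 13·x + 9 in F_17[x]/(f).

Final answer: a · b ≡ 4·x^2 + 13·x + 9 (mod f(x))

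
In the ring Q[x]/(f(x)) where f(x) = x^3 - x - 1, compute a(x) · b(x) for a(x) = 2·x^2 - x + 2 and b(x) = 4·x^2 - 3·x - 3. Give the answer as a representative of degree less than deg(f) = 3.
First multiply in Q[x] without reducing: a · b = 8·x^4 - 10·x^3 + 5·x^2 - 3·x - 6. Now divide by f(x) = x^3 - x - 1, eliminating the leading term at each step:
  leading term 8·x^4: subtract (8·x)·f(x) = 8·x^4 - 8·x^2 - 8·x, leaving -10·x^3 + 13·x^2 + 5·x - 6
  leading term -10·x^3: subtract (-10)·f(x) = -10·x^3 + 10·x + 10, leaving 13·x^2 - 5·x - 16
The degree is now < 3, so this is the remainder. Hence a · b ≡ 13·x^2 - 5·x - 16 in Q[x]/(f).

Final answer: a · b ≡ 13·x^2 - 5·x - 16 (mod f(x))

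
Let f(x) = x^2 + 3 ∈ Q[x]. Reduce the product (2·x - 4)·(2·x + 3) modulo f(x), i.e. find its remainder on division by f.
First multiply in Q[x] without reducing: a · b = 4·x^2 - 2·x - 12. Now divide by f(x) = x^2 + 3, eliminating the leading term at each step:
  leading term 4·x^2: subtract (4)·f(x) = 4·x^2 + 12, leaving -2·x - 24
The degree is now < 2, so this is the remainder. Hence a · b ≡ -2·x - 24 in Q[x]/(f).

Final answer: a · b ≡ -2·x - 24 (mod f(x))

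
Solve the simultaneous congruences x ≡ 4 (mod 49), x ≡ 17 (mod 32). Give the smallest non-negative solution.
x ≡ 1425 (mod 1568); the representative in [0, 1568) is 1425

The moduli 49, 32 are pairwise coprime, so by the CRT there is a unique solution mod 49·32 = 1568.
Solve by successive substitution. Start with x ≡ 4 (mod 49).
  Combine with x ≡ 17 (mod 32): write x = 4 + 49·t and require 4 + 49·t ≡ 17 (mod 32), i.e. 49·t ≡ 17 − 4 ≡ 13 (mod 32). Since 49^(−1) ≡ 17 (mod 32) (49 ≡ 17 (mod 32)), t ≡ 17·13 ≡ 29 (mod 32). So x ≡ 4 + 49·29 = 1425 (mod 1568).
Unique solution in [0, 1568): x = 1425.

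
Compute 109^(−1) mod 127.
109^(−1) ≡ 7 (mod 127)

Apply the extended Euclidean algorithm to (127, 109), tracking rows (r, s, t) with s·127 + t·109 = r. Each division r_prev = q·r_cur + r_new produces the new row as (previous row) − q·(current row):
  row A: (127, 1, 0)   [1·127 + 0·109 = 127]
  row B: (109, 0, 1)   [0·127 + 1·109 = 109]
  127 = 1·109 + 18   → row C = row A − 1·row B = (18, 1, −1)   [check: 1·127 − 1·109 = 18]
  109 = 6·18 + 1   → row D = row B − 6·row C = (1, −6, 7)   [check: −6·127 + 7·109 = 1]
  18 = 18·1 + 0   → remainder 0, stop. gcd = 1 (last nonzero row D).
The gcd is 1, so 109 is invertible mod 127. The last nonzero row gives −6·127 + 7·109 = 1, so t = 7. So 109^(−1) ≡ 7 (mod 127). Verify: 109 · 7 = 763 ≡ 1 (mod 127). ✓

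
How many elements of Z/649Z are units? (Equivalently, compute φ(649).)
Z/649Z has φ(649) = 580 units

An element a ∈ Z/649Z is a unit iff gcd(a, 649) = 1, so the number of units is φ(649). φ is multiplicative, with φ(p^e) = p^e − p^(e−1). Factorise 649 = 11 · 59. Then
  φ(649) = (11 − 1) · (59 − 1) = 10 · 58 = 580.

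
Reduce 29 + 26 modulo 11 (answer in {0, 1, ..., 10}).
Reduce the summands first: 29 ≡ 7, 26 ≡ 4 (mod 11), so 29 + 26 ≡ 7 + 4 (mod 11). 7 + 4 = 11; 11 = 1·11 + 0, so (29 + 26) mod 11 = 0.

Final answer: 0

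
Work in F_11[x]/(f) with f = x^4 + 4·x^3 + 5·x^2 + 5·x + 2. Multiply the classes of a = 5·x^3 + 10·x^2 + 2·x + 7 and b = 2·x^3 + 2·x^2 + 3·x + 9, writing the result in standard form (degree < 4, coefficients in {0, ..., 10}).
a · b ≡ 10·x^3 + 6·x^2 + 2·x + 5 (mod f(x))

Multiply as integer polynomials: a · b = 10·x^6 + 30·x^5 + 39·x^4 + 93·x^3 + 110·x^2 + 39·x + 63. Reducing coefficients mod 11: a · b ≡ 10·x^6 + 8·x^5 + 6·x^4 + 5·x^3 + 6·x + 8. Now divide by f(x) = x^4 + 4·x^3 + 5·x^2 + 5·x + 2 in F_11[x], eliminating the leading term at each step:
  leading term 10·x^6: subtract (10·x^2)·f(x) = 10·x^6 + 7·x^5 + 6·x^4 + 6·x^3 + 9·x^2, leaving x^5 + 10·x^3 + 2·x^2 + 6·x + 8 (coefficients mod 11)
  leading term x^5: subtract (x)·f(x) = x^5 + 4·x^4 + 5·x^3 + 5·x^2 + 2·x, leaving 7·x^4 + 5·x^3 + 8·x^2 + 4·x + 8 (coefficients mod 11)
  leading term 7·x^4: subtract (7)·f(x) = 7·x^4 + 6·x^3 + 2·x^2 + 2·x + 3, leaving 10·x^3 + 6·x^2 + 2·x + 5 (coefficients mod 11)
The degree is now < 4, so this is the remainder. Hence a · b ≡ 10·x^3 + 6·x^2 + 2·x + 5 in F_11[x]/(f).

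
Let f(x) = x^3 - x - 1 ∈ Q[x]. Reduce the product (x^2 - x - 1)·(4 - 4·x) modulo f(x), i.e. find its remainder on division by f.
First multiply in Q[x] without reducing: a · b = -4·x^3 + 8·x^2 - 4. Now divide by f(x) = x^3 - x - 1, eliminating the leading term at each step:
  leading term -4·x^3: subtract (-4)·f(x) = -4·x^3 + 4·x + 4, leaving 8·x^2 - 4·x - 8
The degree is now < 3, so this is the remainder. Hence a · b ≡ 8·x^2 - 4·x - 8 in Q[x]/(f).

Final answer: a · b ≡ 8·x^2 - 4·x - 8 (mod f(x))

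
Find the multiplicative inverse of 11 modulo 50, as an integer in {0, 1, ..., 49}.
11^(−1) ≡ 41 (mod 50)

Apply the extended Euclidean algorithm to (50, 11), tracking rows (r, s, t) with s·50 + t·11 = r. Each division r_prev = q·r_cur + r_new produces the new row as (previous row) − q·(current row):
  row A: (50, 1, 0)   [1·50 + 0·11 = 50]
  row B: (11, 0, 1)   [0·50 + 1·11 = 11]
  50 = 4·11 + 6   → row C = row A − 4·row B = (6, 1, −4)   [check: 1·50 − 4·11 = 6]
  11 = 1·6 + 5   → row D = row B − 1·row C = (5, −1, 5)   [check: −1·50 + 5·11 = 5]
  6 = 1·5 + 1   → row E = row C − 1·row D = (1, 2, −9)   [check: 2·50 − 9·11 = 1]
  5 = 5·1 + 0   → remainder 0, stop. gcd = 1 (last nonzero row E).
The gcd is 1, so 11 is invertible mod 50. The last nonzero row gives 2·50 − 9·11 = 1, so t = −9. So 11^(−1) ≡ −9 ≡ 41 (mod 50). Verify: 11 · 41 = 451 ≡ 1 (mod 50). ✓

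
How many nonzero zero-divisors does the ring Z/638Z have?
In Z/638Z each nonzero element is either a unit (gcd with 638 is 1) or a zero-divisor (gcd > 1). The number of units is φ(638): factorise 638 = 2 · 11 · 29, so φ(638) = (2 − 1) · (11 − 1) · (29 − 1) = 1 · 10 · 28 = 280. The nonzero elements number 638 − 1 = 637. Hence the nonzero zero-divisors number 637 − 280 = 357.

Final answer: Z/638Z has 357 nonzero zero-divisors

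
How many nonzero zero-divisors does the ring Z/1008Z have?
Z/1008Z has 719 nonzero zero-divisors

In Z/1008Z each nonzero element is either a unit (gcd with 1008 is 1) or a zero-divisor (gcd > 1). The number of units is φ(1008): factorise 1008 = 2^4 · 3^2 · 7, so φ(1008) = (2^4 − 2^3) · (3^2 − 3^1) · (7 − 1) = 8 · 6 · 6 = 288. The nonzero elements number 1008 − 1 = 1007. Hence the nonzero zero-divisors number 1007 − 288 = 719.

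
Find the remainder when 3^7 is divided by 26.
3

Use repeated squaring. Binary(7) = 111. Walk through the bits of the exponent 7 left-to-right: at each bit after the leading one, square the running value, then multiply by 3 if the bit is 1 (always reducing mod 26):
  bit 1 = 1 (leading): start with 3.
  bit 2 = 1: square 3^2 = 9; bit is 1, so multiply 9·3 = 27 ≡ 1 (mod 26).
  bit 3 = 1: square 1^2 = 1; bit is 1, so multiply 1·3 = 3 (mod 26).
Final value: 3^7 ≡ 3 (mod 26).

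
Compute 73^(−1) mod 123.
Apply the extended Euclidean algorithm to (123, 73), tracking rows (r, s, t) with s·123 + t·73 = r. Each division r_prev = q·r_cur + r_new produces the new row as (previous row) − q·(current row):
  row A: (123, 1, 0)   [1·123 + 0·73 = 123]
  row B: (73, 0, 1)   [0·123 + 1·73 = 73]
  123 = 1·73 + 50   → row C = row A − 1·row B = (50, 1, −1)   [check: 1·123 − 1·73 = 50]
  73 = 1·50 + 23   → row D = row B − 1·row C = (23, −1, 2)   [check: −1·123 + 2·73 = 23]
  50 = 2·23 + 4   → row E = row C − 2·row D = (4, 3, −5)   [check: 3·123 − 5·73 = 4]
  23 = 5·4 + 3   → row F = row D − 5·row E = (3, −16, 27)   [check: −16·123 + 27·73 = 3]
  4 = 1·3 + 1   → row G = row E − 1·row F = (1, 19, −32)   [check: 19·123 − 32·73 = 1]
  3 = 3·1 + 0   → remainder 0, stop. gcd = 1 (last nonzero row G).
The gcd is 1, so 73 is invertible mod 123. The last nonzero row gives 19·123 − 32·73 = 1, so t = −32. So 73^(−1) ≡ −32 ≡ 91 (mod 123). Verify: 73 · 91 = 6643 ≡ 1 (mod 123). ✓

Final answer: 73^(−1) ≡ 91 (mod 123)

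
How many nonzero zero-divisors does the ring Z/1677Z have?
In Z/1677Z each nonzero element is either a unit (gcd with 1677 is 1) or a zero-divisor (gcd > 1). The number of units is φ(1677): factorise 1677 = 3 · 13 · 43, so φ(1677) = (3 − 1) · (13 − 1) · (43 − 1) = 2 · 12 · 42 = 1008. The nonzero elements number 1677 − 1 = 1676. Hence the nonzero zero-divisors number 1676 − 1008 = 668.

Final answer: Z/1677Z has 668 nonzero zero-divisors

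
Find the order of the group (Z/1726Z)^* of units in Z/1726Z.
|(Z/1726Z)^*| = 862

(Z/1726Z)^* consists of the classes a with gcd(a, 1726) = 1, so its order is φ(1726). φ is multiplicative, with φ(p^e) = p^e − p^(e−1). Factorise 1726 = 2 · 863. Then
  φ(1726) = (2 − 1) · (863 − 1) = 1 · 862 = 862.
Thus |(Z/1726Z)^*| = 862.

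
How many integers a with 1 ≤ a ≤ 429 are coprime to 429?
The number of a ∈ {1, ..., 429} with gcd(a, 429) = 1 is by definition Euler's totient φ(429). φ is multiplicative, with φ(p^e) = p^e − p^(e−1). Factorise 429 = 3 · 11 · 13. Then
  φ(429) = (3 − 1) · (11 − 1) · (13 − 1) = 2 · 10 · 12 = 240.
So there are 240 such integers.

Final answer: 240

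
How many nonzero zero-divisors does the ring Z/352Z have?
In Z/352Z each nonzero element is either a unit (gcd with 352 is 1) or a zero-divisor (gcd > 1). The number of units is φ(352): factorise 352 = 2^5 · 11, so φ(352) = (2^5 − 2^4) · (11 − 1) = 16 · 10 = 160. The nonzero elements number 352 − 1 = 351. Hence the nonzero zero-divisors number 351 − 160 = 191.

Final answer: Z/352Z has 191 nonzero zero-divisors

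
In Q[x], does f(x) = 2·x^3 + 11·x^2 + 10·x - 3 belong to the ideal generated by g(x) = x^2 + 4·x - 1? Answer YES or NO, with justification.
YES

In Q[x] the ideal (g) consists of all multiples of g, so f ∈ (g) iff g | f, i.e. iff the remainder of f on division by g is 0. Divide f by g (g is monic, so eliminate the leading term of the running remainder at each step):
  leading term 2·x^3: subtract (2·x)·g(x) = 2·x^3 + 8·x^2 - 2·x, leaving 3·x^2 + 12·x - 3
  leading term 3·x^2: subtract (3)·g(x) = 3·x^2 + 12·x - 3, leaving 0
The remainder is 0, so f(x) = g(x) · h(x) with h(x) = 2·x + 3. Hence g | f, i.e. f ∈ (g).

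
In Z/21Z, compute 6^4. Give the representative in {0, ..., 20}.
Use repeated squaring. Binary(4) = 100. Walk through the bits of the exponent 4 left-to-right: at each bit after the leading one, square the running value, then multiply by 6 if the bit is 1 (always reducing mod 21):
  bit 1 = 1 (leading): start with 6.
  bit 2 = 0: square 6^2 = 36 ≡ 15 (mod 21).
  bit 3 = 0: square 15^2 = 225 ≡ 15 (mod 21).
Final value: 6^4 ≡ 15 (mod 21).

Final answer: 15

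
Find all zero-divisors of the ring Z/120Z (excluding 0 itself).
An element a ∈ Z/120Z (with a ≠ 0) is a zero-divisor iff gcd(a, 120) > 1 (because a is a unit precisely when gcd(a, n) = 1, and in Z/nZ every nonzero, non-unit element is a zero-divisor). Scan a = 1, ..., 119 and keep those with gcd(a, 120) > 1:
  gcd(2, 120) = 2, gcd(3, 120) = 3, gcd(4, 120) = 4, gcd(5, 120) = 5, gcd(6, 120) = 6, gcd(8, 120) = 8, gcd(9, 120) = 3, gcd(10, 120) = 10, gcd(12, 120) = 12, gcd(14, 120) = 2, gcd(15, 120) = 15, gcd(16, 120) = 8, gcd(18, 120) = 6, gcd(20, 120) = 20, gcd(21, 120) = 3, gcd(22, 120) = 2, gcd(24, 120) = 24, gcd(25, 120) = 5, gcd(26, 120) = 2, gcd(27, 120) = 3, gcd(28, 120) = 4, gcd(30, 120) = 30, gcd(32, 120) = 8, gcd(33, 120) = 3, gcd(34, 120) = 2, gcd(35, 120) = 5, gcd(36, 120) = 12, gcd(38, 120) = 2, gcd(39, 120) = 3, gcd(40, 120) = 40, gcd(42, 120) = 6, gcd(44, 120) = 4, gcd(45, 120) = 15, gcd(46, 120) = 2, gcd(48, 120) = 24, gcd(50, 120) = 10, gcd(51, 120) = 3, gcd(52, 120) = 4, gcd(54, 120) = 6, gcd(55, 120) = 5, gcd(56, 120) = 8, gcd(57, 120) = 3, gcd(58, 120) = 2, gcd(60, 120) = 60, gcd(62, 120) = 2, gcd(63, 120) = 3, gcd(64, 120) = 8, gcd(65, 120) = 5, gcd(66, 120) = 6, gcd(68, 120) = 4, gcd(69, 120) = 3, gcd(70, 120) = 10, gcd(72, 120) = 24, gcd(74, 120) = 2, gcd(75, 120) = 15, gcd(76, 120) = 4, gcd(78, 120) = 6, gcd(80, 120) = 40, gcd(81, 120) = 3, gcd(82, 120) = 2, gcd(84, 120) = 12, gcd(85, 120) = 5, gcd(86, 120) = 2, gcd(87, 120) = 3, gcd(88, 120) = 8, gcd(90, 120) = 30, gcd(92, 120) = 4, gcd(93, 120) = 3, gcd(94, 120) = 2, gcd(95, 120) = 5, gcd(96, 120) = 24, gcd(98, 120) = 2, gcd(99, 120) = 3, gcd(100, 120) = 20, gcd(102, 120) = 6, gcd(104, 120) = 8, gcd(105, 120) = 15, gcd(106, 120) = 2, gcd(108, 120) = 12, gcd(110, 120) = 10, gcd(111, 120) = 3, gcd(112, 120) = 8, gcd(114, 120) = 6, gcd(115, 120) = 5, gcd(116, 120) = 4, gcd(117, 120) = 3, gcd(118, 120) = 2.
All other a ∈ {1, ..., 119} have gcd(a, 120) = 1 and are units. So the nonzero zero-divisors are exactly the 87 values of a appearing in this scan.

Final answer: nonzero zero-divisors of Z/120Z = {2, 3, 4, 5, 6, 8, 9, 10, 12, 14, 15, 16, 18, 20, 21, 22, 24, 25, 26, 27, 28, 30, 32, 33, 34, 35, 36, 38, 39, 40, 42, 44, 45, 46, 48, 50, 51, 52, 54, 55, 56, 57, 58, 60, 62, 63, 64, 65, 66, 68, 69, 70, 72, 74, 75, 76, 78, 80, 81, 82, 84, 85, 86, 87, 88, 90, 92, 93, 94, 95, 96, 98, 99, 100, 102, 104, 105, 106, 108, 110, 111, 112, 114, 115, 116, 117, 118}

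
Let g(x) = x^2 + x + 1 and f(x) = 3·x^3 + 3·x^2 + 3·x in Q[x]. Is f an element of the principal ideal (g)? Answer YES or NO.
In Q[x] the ideal (g) consists of all multiples of g, so f ∈ (g) iff g | f, i.e. iff the remainder of f on division by g is 0. Divide f by g (g is monic, so eliminate the leading term of the running remainder at each step):
  leading term 3·x^3: subtract (3·x)·g(x) = 3·x^3 + 3·x^2 + 3·x, leaving 0
The remainder is 0, so f(x) = g(x) · h(x) with h(x) = 3·x. Hence g | f, i.e. f ∈ (g).

Final answer: YES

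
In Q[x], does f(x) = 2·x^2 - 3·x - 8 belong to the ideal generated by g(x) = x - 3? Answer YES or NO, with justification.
NO

In Q[x] the ideal (g) consists of all multiples of g, so f ∈ (g) iff g | f, i.e. iff the remainder of f on division by g is 0. Divide f by g (g is monic, so eliminate the leading term of the running remainder at each step):
  leading term 2·x^2: subtract (2·x)·g(x) = 2·x^2 - 6·x, leaving 3·x - 8
  leading term 3·x: subtract (3)·g(x) = 3·x - 9, leaving 1
The remainder r(x) = 1 ≠ 0 (and deg r < deg g), so g ∤ f, i.e. f ∉ (g).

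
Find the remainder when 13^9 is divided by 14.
Use repeated squaring. Binary(9) = 1001. Walk through the bits of the exponent 9 left-to-right: at each bit after the leading one, square the running value, then multiply by 13 if the bit is 1 (always reducing mod 14):
  bit 1 = 1 (leading): start with 13.
  bit 2 = 0: square 13^2 = 169 ≡ 1 (mod 14).
  bit 3 = 0: square 1^2 = 1 (mod 14).
  bit 4 = 1: square 1^2 = 1; bit is 1, so multiply 1·13 = 13 (mod 14).
Final value: 13^9 ≡ 13 (mod 14).

Final answer: 13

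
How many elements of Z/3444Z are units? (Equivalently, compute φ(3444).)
An element a ∈ Z/3444Z is a unit iff gcd(a, 3444) = 1, so the number of units is φ(3444). φ is multiplicative, with φ(p^e) = p^e − p^(e−1). Factorise 3444 = 2^2 · 3 · 7 · 41. Then
  φ(3444) = (2^2 − 2^1) · (3 − 1) · (7 − 1) · (41 − 1) = 2 · 2 · 6 · 40 = 960.

Final answer: Z/3444Z has φ(3444) = 960 units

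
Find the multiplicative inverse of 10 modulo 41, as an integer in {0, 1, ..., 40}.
Apply the extended Euclidean algorithm to (41, 10), tracking rows (r, s, t) with s·41 + t·10 = r. Each division r_prev = q·r_cur + r_new produces the new row as (previous row) − q·(current row):
  row A: (41, 1, 0)   [1·41 + 0·10 = 41]
  row B: (10, 0, 1)   [0·41 + 1·10 = 10]
  41 = 4·10 + 1   → row C = row A − 4·row B = (1, 1, −4)   [check: 1·41 − 4·10 = 1]
  10 = 10·1 + 0   → remainder 0, stop. gcd = 1 (last nonzero row C).
The gcd is 1, so 10 is invertible mod 41. The last nonzero row gives 1·41 − 4·10 = 1, so t = −4. So 10^(−1) ≡ −4 ≡ 37 (mod 41). Verify: 10 · 37 = 370 ≡ 1 (mod 41). ✓

Final answer: 10^(−1) ≡ 37 (mod 41)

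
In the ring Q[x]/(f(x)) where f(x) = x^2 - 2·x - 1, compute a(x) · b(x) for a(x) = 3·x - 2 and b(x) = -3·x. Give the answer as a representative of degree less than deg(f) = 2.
First multiply in Q[x] without reducing: a · b = -9·x^2 + 6·x. Now divide by f(x) = x^2 - 2·x - 1, eliminating the leading term at each step:
  leading term -9·x^2: subtract (-9)·f(x) = -9·x^2 + 18·x + 9, leaving -12·x - 9
The degree is now < 2, so this is the remainder. Hence a · b ≡ -12·x - 9 in Q[x]/(f).

Final answer: a · b ≡ -12·x - 9 (mod f(x))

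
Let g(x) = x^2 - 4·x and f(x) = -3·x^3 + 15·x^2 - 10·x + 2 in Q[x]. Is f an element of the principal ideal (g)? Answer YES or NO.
In Q[x] the ideal (g) consists of all multiples of g, so f ∈ (g) iff g | f, i.e. iff the remainder of f on division by g is 0. Divide f by g (g is monic, so eliminate the leading term of the running remainder at each step):
  leading term -3·x^3: subtract (-3·x)·g(x) = -3·x^3 + 12·x^2, leaving 3·x^2 - 10·x + 2
  leading term 3·x^2: subtract (3)·g(x) = 3·x^2 - 12·x, leaving 2·x + 2
The remainder r(x) = 2·x + 2 ≠ 0 (and deg r < deg g), so g ∤ f, i.e. f ∉ (g).

Final answer: NO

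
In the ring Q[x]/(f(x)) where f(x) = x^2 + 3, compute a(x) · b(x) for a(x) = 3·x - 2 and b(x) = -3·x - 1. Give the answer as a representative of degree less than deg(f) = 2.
First multiply in Q[x] without reducing: a · b = -9·x^2 + 3·x + 2. Now divide by f(x) = x^2 + 3, eliminating the leading term at each step:
  leading term -9·x^2: subtract (-9)·f(x) = -9·x^2 - 27, leaving 3·x + 29
The degree is now < 2, so this is the remainder. Hence a · b ≡ 3·x + 29 in Q[x]/(f).

Final answer: a · b ≡ 3·x + 29 (mod f(x))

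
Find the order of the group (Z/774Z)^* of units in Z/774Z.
|(Z/774Z)^*| = 252

(Z/774Z)^* consists of the classes a with gcd(a, 774) = 1, so its order is φ(774). φ is multiplicative, with φ(p^e) = p^e − p^(e−1). Factorise 774 = 2 · 3^2 · 43. Then
  φ(774) = (2 − 1) · (3^2 − 3^1) · (43 − 1) = 1 · 6 · 42 = 252.
Thus |(Z/774Z)^*| = 252.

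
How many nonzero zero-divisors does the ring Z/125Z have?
Z/125Z has 24 nonzero zero-divisors

In Z/125Z each nonzero element is either a unit (gcd with 125 is 1) or a zero-divisor (gcd > 1). The number of units is φ(125): factorise 125 = 5^3, so φ(125) = (5^3 − 5^2) = 100 = 100. The nonzero elements number 125 − 1 = 124. Hence the nonzero zero-divisors number 124 − 100 = 24.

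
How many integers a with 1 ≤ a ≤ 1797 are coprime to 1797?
The number of a ∈ {1, ..., 1797} with gcd(a, 1797) = 1 is by definition Euler's totient φ(1797). φ is multiplicative, with φ(p^e) = p^e − p^(e−1). Factorise 1797 = 3 · 599. Then
  φ(1797) = (3 − 1) · (599 − 1) = 2 · 598 = 1196.
So there are 1196 such integers.

Final answer: 1196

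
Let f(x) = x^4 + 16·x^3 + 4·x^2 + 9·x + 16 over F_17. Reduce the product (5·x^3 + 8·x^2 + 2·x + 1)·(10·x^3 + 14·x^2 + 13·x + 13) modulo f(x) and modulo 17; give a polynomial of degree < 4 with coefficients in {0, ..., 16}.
Multiply as integer polynomials: a · b = 50·x^6 + 150·x^5 + 197·x^4 + 207·x^3 + 144·x^2 + 39·x + 13. Reducing coefficients mod 17: a · b ≡ 16·x^6 + 14·x^5 + 10·x^4 + 3·x^3 + 8·x^2 + 5·x + 13. Now divide by f(x) = x^4 + 16·x^3 + 4·x^2 + 9·x + 16 in F_17[x], eliminating the leading term at each step:
  leading term 16·x^6: subtract (16·x^2)·f(x) = 16·x^6 + x^5 + 13·x^4 + 8·x^3 + x^2, leaving 13·x^5 + 14·x^4 + 12·x^3 + 7·x^2 + 5·x + 13 (coefficients mod 17)
  leading term 13·x^5: subtract (13·x)·f(x) = 13·x^5 + 4·x^4 + x^3 + 15·x^2 + 4·x, leaving 10·x^4 + 11·x^3 + 9·x^2 + x + 13 (coefficients mod 17)
  leading term 10·x^4: subtract (10)·f(x) = 10·x^4 + 7·x^3 + 6·x^2 + 5·x + 7, leaving 4·x^3 + 3·x^2 + 13·x + 6 (coefficients mod 17)
The degree is now < 4, so this is the remainder. Hence a · b ≡ 4·x^3 + 3·x^2 + 13·x + 6 in F_17[x]/(f).

Final answer: a · b ≡ 4·x^3 + 3·x^2 + 13·x + 6 (mod f(x))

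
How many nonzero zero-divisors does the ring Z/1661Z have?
In Z/1661Z each nonzero element is either a unit (gcd with 1661 is 1) or a zero-divisor (gcd > 1). The number of units is φ(1661): factorise 1661 = 11 · 151, so φ(1661) = (11 − 1) · (151 − 1) = 10 · 150 = 1500. The nonzero elements number 1661 − 1 = 1660. Hence the nonzero zero-divisors number 1660 − 1500 = 160.

Final answer: Z/1661Z has 160 nonzero zero-divisors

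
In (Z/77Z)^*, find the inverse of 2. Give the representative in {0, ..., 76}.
2^(−1) ≡ 39 (mod 77)

Apply the extended Euclidean algorithm to (77, 2), tracking rows (r, s, t) with s·77 + t·2 = r. Each division r_prev = q·r_cur + r_new produces the new row as (previous row) − q·(current row):
  row A: (77, 1, 0)   [1·77 + 0·2 = 77]
  row B: (2, 0, 1)   [0·77 + 1·2 = 2]
  77 = 38·2 + 1   → row C = row A − 38·row B = (1, 1, −38)   [check: 1·77 − 38·2 = 1]
  2 = 2·1 + 0   → remainder 0, stop. gcd = 1 (last nonzero row C).
The gcd is 1, so 2 is invertible mod 77. The last nonzero row gives 1·77 − 38·2 = 1, so t = −38. So 2^(−1) ≡ −38 ≡ 39 (mod 77). Verify: 2 · 39 = 78 ≡ 1 (mod 77). ✓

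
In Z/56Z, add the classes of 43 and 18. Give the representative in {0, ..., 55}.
5

Both summands are already reduced mod 56. 43 + 18 = 61; 61 = 1·56 + 5, so (43 + 18) mod 56 = 5.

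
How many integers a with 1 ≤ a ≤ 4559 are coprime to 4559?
4416

The number of a ∈ {1, ..., 4559} with gcd(a, 4559) = 1 is by definition Euler's totient φ(4559). φ is multiplicative, with φ(p^e) = p^e − p^(e−1). Factorise 4559 = 47 · 97. Then
  φ(4559) = (47 − 1) · (97 − 1) = 46 · 96 = 4416.
So there are 4416 such integers.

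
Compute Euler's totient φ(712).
φ is multiplicative, with φ(p^e) = p^e − p^(e−1). Factorise 712 = 2^3 · 89. Then
  φ(712) = (2^3 − 2^2) · (89 − 1) = 4 · 88 = 352.

Final answer: φ(712) = 352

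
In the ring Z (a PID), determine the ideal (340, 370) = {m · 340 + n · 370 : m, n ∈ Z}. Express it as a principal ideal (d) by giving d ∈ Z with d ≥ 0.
(340, 370) = (10); d = 10

In the PID Z, (a, b) is generated by gcd(a, b). Compute gcd(370, 340) with the extended Euclidean algorithm, tracking rows (r, s, t) with s·370 + t·340 = r:
  row A: (370, 1, 0)   [1·370 + 0·340 = 370]
  row B: (340, 0, 1)   [0·370 + 1·340 = 340]
  370 = 1·340 + 30   → row C = row A − 1·row B = (30, 1, −1)   [check: 1·370 − 1·340 = 30]
  340 = 11·30 + 10   → row D = row B − 11·row C = (10, −11, 12)   [check: −11·370 + 12·340 = 10]
  30 = 3·10 + 0   → remainder 0, stop. gcd = 10 (last nonzero row D).
So gcd(340, 370) = 10, with Bézout identity −11·370 + 12·340 = 10. Containment (⊇): the Bézout identity exhibits 10 as an element of (340, 370), giving (10) ⊆ (340, 370). Containment (⊆): since 10 | 340 and 10 | 370 (340 = 10·34, 370 = 10·37), every Z-linear combination of 340 and 370 is divisible by 10, so (340, 370) ⊆ (10). Therefore (340, 370) = (10), d = 10.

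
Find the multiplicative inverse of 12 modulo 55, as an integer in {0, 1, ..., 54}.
Apply the extended Euclidean algorithm to (55, 12), tracking rows (r, s, t) with s·55 + t·12 = r. Each division r_prev = q·r_cur + r_new produces the new row as (previous row) − q·(current row):
  row A: (55, 1, 0)   [1·55 + 0·12 = 55]
  row B: (12, 0, 1)   [0·55 + 1·12 = 12]
  55 = 4·12 + 7   → row C = row A − 4·row B = (7, 1, −4)   [check: 1·55 − 4·12 = 7]
  12 = 1·7 + 5   → row D = row B − 1·row C = (5, −1, 5)   [check: −1·55 + 5·12 = 5]
  7 = 1·5 + 2   → row E = row C − 1·row D = (2, 2, −9)   [check: 2·55 − 9·12 = 2]
  5 = 2·2 + 1   → row F = row D − 2·row E = (1, −5, 23)   [check: −5·55 + 23·12 = 1]
  2 = 2·1 + 0   → remainder 0, stop. gcd = 1 (last nonzero row F).
The gcd is 1, so 12 is invertible mod 55. The last nonzero row gives −5·55 + 23·12 = 1, so t = 23. So 12^(−1) ≡ 23 (mod 55). Verify: 12 · 23 = 276 ≡ 1 (mod 55). ✓

Final answer: 12^(−1) ≡ 23 (mod 55)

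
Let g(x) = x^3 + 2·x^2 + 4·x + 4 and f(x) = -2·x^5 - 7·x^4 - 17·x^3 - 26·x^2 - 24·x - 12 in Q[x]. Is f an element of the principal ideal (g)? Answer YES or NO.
YES

In Q[x] the ideal (g) consists of all multiples of g, so f ∈ (g) iff g | f, i.e. iff the remainder of f on division by g is 0. Divide f by g (g is monic, so eliminate the leading term of the running remainder at each step):
  leading term -2·x^5: subtract (-2·x^2)·g(x) = -2·x^5 - 4·x^4 - 8·x^3 - 8·x^2, leaving -3·x^4 - 9·x^3 - 18·x^2 - 24·x - 12
  leading term -3·x^4: subtract (-3·x)·g(x) = -3·x^4 - 6·x^3 - 12·x^2 - 12·x, leaving -3·x^3 - 6·x^2 - 12·x - 12
  leading term -3·x^3: subtract (-3)·g(x) = -3·x^3 - 6·x^2 - 12·x - 12, leaving 0
The remainder is 0, so f(x) = g(x) · h(x) with h(x) = -2·x^2 - 3·x - 3. Hence g | f, i.e. f ∈ (g).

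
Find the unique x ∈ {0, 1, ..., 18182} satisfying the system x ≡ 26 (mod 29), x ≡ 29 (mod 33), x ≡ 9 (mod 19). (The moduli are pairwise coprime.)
The moduli 29, 33, 19 are pairwise coprime, so by the CRT there is a unique solution mod 29·33·19 = 18183.
Solve by successive substitution. Start with x ≡ 26 (mod 29).
  Combine with x ≡ 29 (mod 33): write x = 26 + 29·t and require 26 + 29·t ≡ 29 (mod 33), i.e. 29·t ≡ 29 − 26 ≡ 3 (mod 33). Since 29^(−1) ≡ 8 (mod 33), t ≡ 8·3 ≡ 24 (mod 33). So x ≡ 26 + 29·24 = 722 (mod 957).
  Combine with x ≡ 9 (mod 19): write x = 722 + 957·t and require 722 + 957·t ≡ 9 (mod 19), i.e. 957·t ≡ 9 − 722 ≡ 9 (mod 19). Since 957^(−1) ≡ 11 (mod 19) (957 ≡ 7 (mod 19)), t ≡ 11·9 ≡ 4 (mod 19). So x ≡ 722 + 957·4 = 4550 (mod 18183).
Unique solution in [0, 18183): x = 4550.

Final answer: x ≡ 4550 (mod 18183); the representative in [0, 18183) is 4550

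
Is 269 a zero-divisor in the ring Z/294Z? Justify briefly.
NO

gcd(269, 294) = 1, so 269 is a unit in Z/294Z (it has a multiplicative inverse). A unit cannot be a zero-divisor: if 269·b ≡ 0 then multiplying both sides by 269^(−1) gives b ≡ 0. So 269 is not a zero-divisor.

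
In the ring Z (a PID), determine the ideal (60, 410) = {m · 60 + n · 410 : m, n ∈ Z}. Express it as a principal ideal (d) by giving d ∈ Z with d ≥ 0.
(60, 410) = (10); d = 10

In the PID Z, (a, b) is generated by gcd(a, b). Compute gcd(410, 60) with the extended Euclidean algorithm, tracking rows (r, s, t) with s·410 + t·60 = r:
  row A: (410, 1, 0)   [1·410 + 0·60 = 410]
  row B: (60, 0, 1)   [0·410 + 1·60 = 60]
  410 = 6·60 + 50   → row C = row A − 6·row B = (50, 1, −6)   [check: 1·410 − 6·60 = 50]
  60 = 1·50 + 10   → row D = row B − 1·row C = (10, −1, 7)   [check: −1·410 + 7·60 = 10]
  50 = 5·10 + 0   → remainder 0, stop. gcd = 10 (last nonzero row D).
So gcd(60, 410) = 10, with Bézout identity −1·410 + 7·60 = 10. Containment (⊇): the Bézout identity exhibits 10 as an element of (60, 410), giving (10) ⊆ (60, 410). Containment (⊆): since 10 | 60 and 10 | 410 (60 = 10·6, 410 = 10·41), every Z-linear combination of 60 and 410 is divisible by 10, so (60, 410) ⊆ (10). Therefore (60, 410) = (10), d = 10.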